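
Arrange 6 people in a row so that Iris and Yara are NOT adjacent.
Total - adjacent = 6! - (6-1)!×2 = 720 - 240 = 480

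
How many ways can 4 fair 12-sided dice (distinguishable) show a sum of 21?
Coefficient of x^21 in (x + x² + ... + x^12)^4. By inclusion-exclusion on dice exceeding 12: Σ_j (-1)^j C(4,j)·C(21-1-12j, 3) = C(4,0)·C(20,3) - C(4,1)·C(8,3) = 1·1140 - 4·56 = 916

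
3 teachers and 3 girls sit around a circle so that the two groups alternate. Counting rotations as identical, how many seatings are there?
Fix one of the teachers: (3-1)! ways for the remaining teachers, × 3! ways for the girls = 2 × 6 = 12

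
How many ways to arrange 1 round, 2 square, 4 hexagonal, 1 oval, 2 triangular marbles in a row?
10! / (1! × 2! × 4! × 1! × 2!) = 37800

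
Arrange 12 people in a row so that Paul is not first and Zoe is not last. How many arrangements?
By inclusion-exclusion: 12! - 2×(12-1)! + (12-2)! = 479001600 - 79833600 + 3628800 = 402796800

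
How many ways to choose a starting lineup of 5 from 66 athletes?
C(66,5) = 66!/(5!×61!) = 8936928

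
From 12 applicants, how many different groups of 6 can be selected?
C(12,6) = 12!/(6!×6!) = 924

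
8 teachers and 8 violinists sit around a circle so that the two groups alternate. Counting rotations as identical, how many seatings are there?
Fix one of the teachers: (8-1)! ways for the remaining teachers, × 8! ways for the violinists = 5040 × 40320 = 203212800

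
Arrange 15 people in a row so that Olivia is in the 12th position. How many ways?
Fix one position: (15-1)! = 87178291200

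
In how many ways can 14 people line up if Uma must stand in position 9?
Fix one position: (14-1)! = 6227020800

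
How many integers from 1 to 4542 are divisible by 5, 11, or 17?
⌊4542/5⌋+⌊4542/11⌋+⌊4542/17⌋ - ⌊4542/55⌋-⌊4542/85⌋-⌊4542/187⌋ + ⌊4542/935⌋ = 908+412+267 - 82-53-24 + 4 = 1432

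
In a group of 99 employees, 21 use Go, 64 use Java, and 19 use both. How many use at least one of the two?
|A∪B| = |A| + |B| - |A∩B| = 21 + 64 - 19 = 66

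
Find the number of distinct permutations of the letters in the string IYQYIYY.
7! / (1! × 4! × 2!) = 105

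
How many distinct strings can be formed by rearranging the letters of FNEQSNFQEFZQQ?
13! / (1! × 4! × 1! × 2! × 3! × 2!) = 10810800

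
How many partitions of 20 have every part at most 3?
Let r_j(i) = number of partitions of i into parts ≤ j, for i = 0..20. r_1(i) = 1 for all i; r_j(i) = r_{j-1}(i) + r_j(i-j). Rows j = 2..3: ≤2: 1 1 2 2 3 3 4 4 5 5 6 6 7 7 8 8 9 9 10 10 11; ≤3: 1 1 2 3 4 5 7 8 10 12 14 16 19 21 24 27 30 33 37 40 44. r_3(20) = 44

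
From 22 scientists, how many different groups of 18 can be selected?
C(22,18) = 22!/(18!×4!) = 7315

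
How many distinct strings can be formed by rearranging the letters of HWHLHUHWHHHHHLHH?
16! / (1! × 2! × 11! × 2!) = 131040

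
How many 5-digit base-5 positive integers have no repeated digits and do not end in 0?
Last digit: 4 nonzero choices. First digit: 3 (nonzero, ≠last). Middle 3: P(3,3) = 6. Total = 72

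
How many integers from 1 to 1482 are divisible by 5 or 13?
⌊1482/5⌋ + ⌊1482/13⌋ - ⌊1482/65⌋ = 296 + 114 - 22 = 388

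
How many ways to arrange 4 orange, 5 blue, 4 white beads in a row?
13! / (4! × 5! × 4!) = 90090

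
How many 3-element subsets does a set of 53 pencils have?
C(53,3) = 53!/(3!×50!) = 23426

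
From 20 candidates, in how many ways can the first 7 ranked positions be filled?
P(20,7) = 20!/(20-7)! = 390700800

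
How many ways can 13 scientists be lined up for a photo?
13! = 6227020800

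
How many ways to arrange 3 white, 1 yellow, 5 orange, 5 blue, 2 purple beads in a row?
16! / (3! × 1! × 5! × 5! × 2!) = 121080960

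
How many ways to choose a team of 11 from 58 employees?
C(58,11) = 58!/(11!×47!) = 227692286640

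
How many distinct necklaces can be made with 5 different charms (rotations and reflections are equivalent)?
(5-1)!/2 = 24/2 = 12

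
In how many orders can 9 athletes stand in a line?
9! = 362880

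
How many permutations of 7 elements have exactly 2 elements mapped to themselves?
Choose the 2 fixed points C(7,2) = 21, derange the rest: !5 = Σ_{j=0}^{5} (-1)^j·5!/j! = 120 - 120 + 60 - 20 + 5 - 1 = 44. Product = 21 × 44 = 924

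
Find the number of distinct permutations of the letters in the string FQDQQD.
6! / (1! × 3! × 2!) = 60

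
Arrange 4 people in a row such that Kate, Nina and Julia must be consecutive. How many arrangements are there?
Treat the 3 as one block: (4-3+1)! × 3! = 2 × 6 = 12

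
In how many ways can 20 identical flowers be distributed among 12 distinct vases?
C(20+12-1, 12-1) = C(31, 11) = 84672315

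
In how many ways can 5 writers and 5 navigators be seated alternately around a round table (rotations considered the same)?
Fix one of the writers: (5-1)! ways for the remaining writers, × 5! ways for the navigators = 24 × 120 = 2880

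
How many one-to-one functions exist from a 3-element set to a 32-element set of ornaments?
P(32,3) = 32!/(32-3)! = 29760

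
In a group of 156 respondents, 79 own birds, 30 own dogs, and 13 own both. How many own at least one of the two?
|A∪B| = |A| + |B| - |A∩B| = 79 + 30 - 13 = 96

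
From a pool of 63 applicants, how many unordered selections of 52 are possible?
C(63,52) = 63!/(52!×11!) = 615790256823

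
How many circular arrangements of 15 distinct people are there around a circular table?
Circular: fix one position, arrange the rest. (15-1)! = 87178291200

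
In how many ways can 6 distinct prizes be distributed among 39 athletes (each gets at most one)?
P(39,6) = 39!/(39-6)! = 2349088560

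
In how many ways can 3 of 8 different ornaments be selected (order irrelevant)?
C(8,3) = 8!/(3!×5!) = 56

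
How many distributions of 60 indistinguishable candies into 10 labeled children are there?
C(60+10-1, 10-1) = C(69, 9) = 56672074888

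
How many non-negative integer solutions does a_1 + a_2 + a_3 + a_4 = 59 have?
C(59+4-1, 4-1) = C(62, 3) = 37820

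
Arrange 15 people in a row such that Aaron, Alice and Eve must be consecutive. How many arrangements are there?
Treat the 3 as one block: (15-3+1)! × 3! = 6227020800 × 6 = 37362124800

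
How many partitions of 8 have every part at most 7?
Let r_j(i) = number of partitions of i into parts ≤ j, for i = 0..8. r_1(i) = 1 for all i; r_j(i) = r_{j-1}(i) + r_j(i-j). Rows j = 2..7: ≤2: 1 1 2 2 3 3 4 4 5; ≤3: 1 1 2 3 4 5 7 8 10; ≤4: 1 1 2 3 5 6 9 11 15; ≤5: 1 1 2 3 5 7 10 13 18; ≤6: 1 1 2 3 5 7 11 14 20; ≤7: 1 1 2 3 5 7 11 15 21. r_7(8) = 21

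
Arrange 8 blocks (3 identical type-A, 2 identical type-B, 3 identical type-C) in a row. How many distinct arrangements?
8! / (3! × 2! × 3!) = 560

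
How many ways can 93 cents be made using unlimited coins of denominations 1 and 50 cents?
Coefficient of x^93 in 1/(1-x^1) · 1/(1-x^50). Use j coins of 50 for j = 0..⌊93/50⌋ = 1, the rest in 1s: 1 + 1 = 2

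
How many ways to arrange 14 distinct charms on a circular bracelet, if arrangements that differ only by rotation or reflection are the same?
(14-1)!/2 = 6227020800/2 = 3113510400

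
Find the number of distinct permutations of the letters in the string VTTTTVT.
7! / (2! × 5!) = 21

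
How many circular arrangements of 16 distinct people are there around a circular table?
Circular: fix one position, arrange the rest. (16-1)! = 1307674368000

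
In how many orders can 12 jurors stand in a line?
12! = 479001600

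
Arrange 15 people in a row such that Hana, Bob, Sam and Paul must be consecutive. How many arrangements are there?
Treat the 4 as one block: (15-4+1)! × 4! = 479001600 × 24 = 11496038400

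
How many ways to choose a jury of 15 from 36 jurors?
C(36,15) = 36!/(15!×21!) = 5567902560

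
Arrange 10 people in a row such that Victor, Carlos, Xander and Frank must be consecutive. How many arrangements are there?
Treat the 4 as one block: (10-4+1)! × 4! = 5040 × 24 = 120960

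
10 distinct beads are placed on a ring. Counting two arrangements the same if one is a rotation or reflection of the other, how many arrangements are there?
(10-1)!/2 = 362880/2 = 181440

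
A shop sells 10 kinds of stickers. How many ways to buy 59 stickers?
C(59+10-1, 10-1) = C(68, 9) = 49280065120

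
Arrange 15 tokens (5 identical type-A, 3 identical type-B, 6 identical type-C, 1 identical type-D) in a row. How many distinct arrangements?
15! / (5! × 3! × 6! × 1!) = 2522520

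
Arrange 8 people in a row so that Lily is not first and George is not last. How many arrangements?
By inclusion-exclusion: 8! - 2×(8-1)! + (8-2)! = 40320 - 10080 + 720 = 30960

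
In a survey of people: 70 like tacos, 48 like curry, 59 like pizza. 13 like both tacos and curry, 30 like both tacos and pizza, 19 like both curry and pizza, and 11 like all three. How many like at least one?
|A∪B∪C| = 70+48+59-13-30-19+11 = 126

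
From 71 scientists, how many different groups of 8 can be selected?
C(71,8) = 71!/(8!×63!) = 10639125640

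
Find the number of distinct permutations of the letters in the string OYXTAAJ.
7! / (1! × 1! × 1! × 2! × 1! × 1!) = 2520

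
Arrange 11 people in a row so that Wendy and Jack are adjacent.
Treat as block: (11-1)! × 2! = 3628800 × 2 = 7257600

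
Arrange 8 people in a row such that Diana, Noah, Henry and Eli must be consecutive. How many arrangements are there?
Treat the 4 as one block: (8-4+1)! × 4! = 120 × 24 = 2880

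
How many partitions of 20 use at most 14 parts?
By conjugation, equals partitions of 20 into parts ≤ 14. Let r_j(i) = number of partitions of i into parts ≤ j, for i = 0..20. r_1(i) = 1 for all i; r_j(i) = r_{j-1}(i) + r_j(i-j). Rows j = 2..14: ≤2: 1 1 2 2 3 3 4 4 5 5 6 6 7 7 8 8 9 9 10 10 11; ≤3: 1 1 2 3 4 5 7 8 10 12 14 16 19 21 24 27 30 33 37 40 44; ≤4: 1 1 2 3 5 6 9 11 15 18 23 27 34 39 47 54 64 72 84 94 108; ≤5: 1 1 2 3 5 7 10 13 18 23 30 37 47 57 70 84 101 119 141 164 192; ≤6: 1 1 2 3 5 7 11 14 20 26 35 44 58 71 90 110 136 163 199 235 282; ≤7: 1 1 2 3 5 7 11 15 21 28 38 49 65 82 105 131 164 201 248 300 364; ≤8: 1 1 2 3 5 7 11 15 22 29 40 52 70 89 116 146 186 230 288 352 434; ≤9: 1 1 2 3 5 7 11 15 22 30 41 54 73 94 123 157 201 252 318 393 488; ≤10: 1 1 2 3 5 7 11 15 22 30 42 55 75 97 128 164 212 267 340 423 530; ≤11: 1 1 2 3 5 7 11 15 22 30 42 56 76 99 131 169 219 278 355 445 560; ≤12: 1 1 2 3 5 7 11 15 22 30 42 56 77 100 133 172 224 285 366 460 582; ≤13: 1 1 2 3 5 7 11 15 22 30 42 56 77 101 134 174 227 290 373 471 597; ≤14: 1 1 2 3 5 7 11 15 22 30 42 56 77 101 135 175 229 293 378 478 608. r_14(20) = 608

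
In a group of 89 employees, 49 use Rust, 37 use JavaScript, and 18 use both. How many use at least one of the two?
|A∪B| = |A| + |B| - |A∩B| = 49 + 37 - 18 = 68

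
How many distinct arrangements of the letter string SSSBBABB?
8! / (1! × 4! × 3!) = 280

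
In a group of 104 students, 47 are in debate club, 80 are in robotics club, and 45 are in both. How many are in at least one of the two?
|A∪B| = |A| + |B| - |A∩B| = 47 + 80 - 45 = 82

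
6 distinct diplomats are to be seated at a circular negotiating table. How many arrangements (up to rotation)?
Circular: fix one position, arrange the rest. (6-1)! = 120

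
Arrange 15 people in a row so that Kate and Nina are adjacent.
Treat as block: (15-1)! × 2! = 87178291200 × 2 = 174356582400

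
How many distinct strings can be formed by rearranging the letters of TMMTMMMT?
8! / (3! × 5!) = 56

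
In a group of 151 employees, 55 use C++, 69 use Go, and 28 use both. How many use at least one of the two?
|A∪B| = |A| + |B| - |A∩B| = 55 + 69 - 28 = 96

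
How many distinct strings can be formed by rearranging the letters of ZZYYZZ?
6! / (2! × 4!) = 15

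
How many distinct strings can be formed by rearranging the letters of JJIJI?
5! / (3! × 2!) = 10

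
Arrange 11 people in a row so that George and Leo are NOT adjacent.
Total - adjacent = 11! - (11-1)!×2 = 39916800 - 7257600 = 32659200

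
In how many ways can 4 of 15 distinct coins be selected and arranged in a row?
P(15,4) = 15!/(15-4)! = 32760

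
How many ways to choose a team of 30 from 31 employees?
C(31,30) = 31!/(30!×1!) = 31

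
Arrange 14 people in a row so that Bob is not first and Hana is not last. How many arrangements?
By inclusion-exclusion: 14! - 2×(14-1)! + (14-2)! = 87178291200 - 12454041600 + 479001600 = 75203251200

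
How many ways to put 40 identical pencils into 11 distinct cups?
C(40+11-1, 11-1) = C(50, 10) = 10272278170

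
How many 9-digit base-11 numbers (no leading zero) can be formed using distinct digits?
First digit: 10 choices (nonzero). Then descending: 10 × 10 × 9 × 8 × 7 × 6 × 5 × 4 × 3 = 18144000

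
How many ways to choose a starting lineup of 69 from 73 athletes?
C(73,69) = 73!/(69!×4!) = 1088430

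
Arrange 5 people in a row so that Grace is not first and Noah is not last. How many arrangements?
By inclusion-exclusion: 5! - 2×(5-1)! + (5-2)! = 120 - 48 + 6 = 78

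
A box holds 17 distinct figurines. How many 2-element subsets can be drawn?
C(17,2) = 17!/(2!×15!) = 136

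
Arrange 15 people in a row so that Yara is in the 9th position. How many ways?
Fix one position: (15-1)! = 87178291200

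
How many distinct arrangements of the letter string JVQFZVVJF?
9! / (3! × 1! × 2! × 1! × 2!) = 15120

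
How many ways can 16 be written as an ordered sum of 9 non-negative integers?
C(16+9-1, 9-1) = C(24, 8) = 735471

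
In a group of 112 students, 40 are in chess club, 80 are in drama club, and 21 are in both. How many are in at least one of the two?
|A∪B| = |A| + |B| - |A∩B| = 40 + 80 - 21 = 99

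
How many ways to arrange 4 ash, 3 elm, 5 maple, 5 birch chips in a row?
17! / (4! × 3! × 5! × 5!) = 171531360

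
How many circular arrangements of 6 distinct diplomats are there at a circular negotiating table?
Circular: fix one position, arrange the rest. (6-1)! = 120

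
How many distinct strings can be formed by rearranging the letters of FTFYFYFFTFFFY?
13! / (3! × 8! × 2!) = 12870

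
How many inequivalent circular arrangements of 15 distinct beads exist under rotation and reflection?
(15-1)!/2 = 87178291200/2 = 43589145600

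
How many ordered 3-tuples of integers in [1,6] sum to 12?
Coefficient of x^12 in (x + x² + ... + x^6)^3. By inclusion-exclusion on dice exceeding 6: Σ_j (-1)^j C(3,j)·C(12-1-6j, 2) = C(3,0)·C(11,2) - C(3,1)·C(5,2) = 1·55 - 3·10 = 25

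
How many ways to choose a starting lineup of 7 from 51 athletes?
C(51,7) = 51!/(7!×44!) = 115775100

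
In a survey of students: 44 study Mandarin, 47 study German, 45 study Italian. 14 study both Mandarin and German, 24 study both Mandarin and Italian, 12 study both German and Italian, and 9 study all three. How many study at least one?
|A∪B∪C| = 44+47+45-14-24-12+9 = 95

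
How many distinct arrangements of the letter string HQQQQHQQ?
8! / (6! × 2!) = 28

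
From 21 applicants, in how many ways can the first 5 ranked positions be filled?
P(21,5) = 21!/(21-5)! = 2441880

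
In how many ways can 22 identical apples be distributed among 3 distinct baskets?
C(22+3-1, 3-1) = C(24, 2) = 276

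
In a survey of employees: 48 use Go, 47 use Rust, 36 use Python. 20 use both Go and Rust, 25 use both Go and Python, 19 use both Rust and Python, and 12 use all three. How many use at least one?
|A∪B∪C| = 48+47+36-20-25-19+12 = 79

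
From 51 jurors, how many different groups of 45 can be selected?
C(51,45) = 51!/(45!×6!) = 18009460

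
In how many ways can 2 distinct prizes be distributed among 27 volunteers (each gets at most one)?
P(27,2) = 27!/(27-2)! = 702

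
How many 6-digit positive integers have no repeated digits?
First digit: 9 choices (nonzero). Then descending: 9 × 9 × 8 × 7 × 6 × 5 = 136080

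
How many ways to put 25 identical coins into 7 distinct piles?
C(25+7-1, 7-1) = C(31, 6) = 736281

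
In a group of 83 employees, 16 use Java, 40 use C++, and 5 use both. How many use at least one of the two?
|A∪B| = |A| + |B| - |A∩B| = 16 + 40 - 5 = 51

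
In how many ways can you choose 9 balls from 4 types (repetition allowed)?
C(9+4-1, 4-1) = C(12, 3) = 220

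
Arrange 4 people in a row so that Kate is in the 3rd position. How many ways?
Fix one position: (4-1)! = 6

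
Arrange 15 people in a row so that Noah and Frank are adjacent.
Treat as block: (15-1)! × 2! = 87178291200 × 2 = 174356582400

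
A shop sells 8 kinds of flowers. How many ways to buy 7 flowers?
C(7+8-1, 8-1) = C(14, 7) = 3432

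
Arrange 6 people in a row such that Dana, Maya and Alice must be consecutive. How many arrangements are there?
Treat the 3 as one block: (6-3+1)! × 3! = 24 × 6 = 144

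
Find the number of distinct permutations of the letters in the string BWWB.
4! / (2! × 2!) = 6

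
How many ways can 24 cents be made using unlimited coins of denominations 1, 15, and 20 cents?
Coefficient of x^24 in 1/(1-x^1) · 1/(1-x^15) · 1/(1-x^20). Case on j = number of 20-cent coins (j = 0..1); remainder r = 24 - 20j is made from {1,15} in ⌊r/15⌋+1 ways. r = 24, 4 → 2 + 1 = 3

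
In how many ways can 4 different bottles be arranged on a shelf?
4! = 24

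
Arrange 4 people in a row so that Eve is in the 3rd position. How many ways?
Fix one position: (4-1)! = 6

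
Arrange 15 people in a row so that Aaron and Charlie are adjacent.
Treat as block: (15-1)! × 2! = 87178291200 × 2 = 174356582400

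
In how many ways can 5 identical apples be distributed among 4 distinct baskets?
C(5+4-1, 4-1) = C(8, 3) = 56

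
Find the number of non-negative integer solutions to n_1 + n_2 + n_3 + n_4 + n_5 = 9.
C(9+5-1, 5-1) = C(13, 4) = 715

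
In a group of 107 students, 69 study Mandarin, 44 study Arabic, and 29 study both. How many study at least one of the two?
|A∪B| = |A| + |B| - |A∩B| = 69 + 44 - 29 = 84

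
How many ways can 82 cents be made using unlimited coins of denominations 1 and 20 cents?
Coefficient of x^82 in 1/(1-x^1) · 1/(1-x^20). Use j coins of 20 for j = 0..⌊82/20⌋ = 4, the rest in 1s: 4 + 1 = 5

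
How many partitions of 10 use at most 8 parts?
By conjugation, equals partitions of 10 into parts ≤ 8. Let r_j(i) = number of partitions of i into parts ≤ j, for i = 0..10. r_1(i) = 1 for all i; r_j(i) = r_{j-1}(i) + r_j(i-j). Rows j = 2..8: ≤2: 1 1 2 2 3 3 4 4 5 5 6; ≤3: 1 1 2 3 4 5 7 8 10 12 14; ≤4: 1 1 2 3 5 6 9 11 15 18 23; ≤5: 1 1 2 3 5 7 10 13 18 23 30; ≤6: 1 1 2 3 5 7 11 14 20 26 35; ≤7: 1 1 2 3 5 7 11 15 21 28 38; ≤8: 1 1 2 3 5 7 11 15 22 29 40. r_8(10) = 40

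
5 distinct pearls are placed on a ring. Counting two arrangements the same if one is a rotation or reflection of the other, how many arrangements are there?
(5-1)!/2 = 24/2 = 12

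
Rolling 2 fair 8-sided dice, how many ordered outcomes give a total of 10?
Coefficient of x^10 in (x + x² + ... + x^8)^2. By inclusion-exclusion on dice exceeding 8: Σ_j (-1)^j C(2,j)·C(10-1-8j, 1) = C(2,0)·C(9,1) - C(2,1)·C(1,1) = 1·9 - 2·1 = 7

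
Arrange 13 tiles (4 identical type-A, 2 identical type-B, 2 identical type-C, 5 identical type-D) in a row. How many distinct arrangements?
13! / (4! × 2! × 2! × 5!) = 540540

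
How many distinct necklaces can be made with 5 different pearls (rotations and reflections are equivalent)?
(5-1)!/2 = 24/2 = 12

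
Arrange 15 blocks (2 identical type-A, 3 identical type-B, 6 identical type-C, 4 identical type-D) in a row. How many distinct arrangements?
15! / (2! × 3! × 6! × 4!) = 6306300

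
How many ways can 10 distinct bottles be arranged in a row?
10! = 3628800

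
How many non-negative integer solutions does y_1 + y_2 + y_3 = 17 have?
C(17+3-1, 3-1) = C(19, 2) = 171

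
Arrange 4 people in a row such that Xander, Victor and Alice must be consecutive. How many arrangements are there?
Treat the 3 as one block: (4-3+1)! × 3! = 2 × 6 = 12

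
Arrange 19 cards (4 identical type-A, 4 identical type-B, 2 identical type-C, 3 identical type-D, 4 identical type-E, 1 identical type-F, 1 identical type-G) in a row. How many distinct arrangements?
19! / (4! × 4! × 2! × 3! × 4! × 1! × 1!) = 733296564000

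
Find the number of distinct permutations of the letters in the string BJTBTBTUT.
9! / (1! × 3! × 1! × 4!) = 2520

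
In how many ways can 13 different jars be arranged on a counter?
13! = 6227020800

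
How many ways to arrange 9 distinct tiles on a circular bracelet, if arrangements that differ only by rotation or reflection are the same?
(9-1)!/2 = 40320/2 = 20160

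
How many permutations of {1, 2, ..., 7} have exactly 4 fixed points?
Choose the 4 fixed points C(7,4) = 35, derange the rest: !3 = Σ_{j=0}^{3} (-1)^j·3!/j! = 6 - 6 + 3 - 1 = 2. Product = 35 × 2 = 70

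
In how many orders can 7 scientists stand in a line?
7! = 5040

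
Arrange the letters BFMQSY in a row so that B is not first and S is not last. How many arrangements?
By inclusion-exclusion: 6! - 2×(6-1)! + (6-2)! = 720 - 240 + 24 = 504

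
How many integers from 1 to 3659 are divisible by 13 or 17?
⌊3659/13⌋ + ⌊3659/17⌋ - ⌊3659/221⌋ = 281 + 215 - 16 = 480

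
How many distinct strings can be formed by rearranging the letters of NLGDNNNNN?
9! / (6! × 1! × 1! × 1!) = 504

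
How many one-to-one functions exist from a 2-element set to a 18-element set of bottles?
P(18,2) = 18!/(18-2)! = 306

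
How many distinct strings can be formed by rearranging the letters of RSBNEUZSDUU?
11! / (1! × 1! × 1! × 1! × 1! × 3! × 1! × 2!) = 3326400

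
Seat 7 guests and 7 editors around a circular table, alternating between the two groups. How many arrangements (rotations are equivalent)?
Fix one of the guests: (7-1)! ways for the remaining guests, × 7! ways for the editors = 720 × 5040 = 3628800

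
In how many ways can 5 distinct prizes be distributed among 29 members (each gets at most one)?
P(29,5) = 29!/(29-5)! = 14250600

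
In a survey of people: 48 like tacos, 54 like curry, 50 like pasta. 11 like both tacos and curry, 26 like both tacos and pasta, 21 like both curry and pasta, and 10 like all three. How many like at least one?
|A∪B∪C| = 48+54+50-11-26-21+10 = 104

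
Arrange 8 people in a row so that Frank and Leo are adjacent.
Treat as block: (8-1)! × 2! = 5040 × 2 = 10080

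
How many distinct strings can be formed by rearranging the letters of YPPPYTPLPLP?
11! / (6! × 2! × 2! × 1!) = 13860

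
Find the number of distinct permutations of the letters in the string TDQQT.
5! / (1! × 2! × 2!) = 30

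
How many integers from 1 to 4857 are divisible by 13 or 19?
⌊4857/13⌋ + ⌊4857/19⌋ - ⌊4857/247⌋ = 373 + 255 - 19 = 609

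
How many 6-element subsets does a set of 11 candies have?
C(11,6) = 11!/(6!×5!) = 462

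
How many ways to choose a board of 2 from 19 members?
C(19,2) = 19!/(2!×17!) = 171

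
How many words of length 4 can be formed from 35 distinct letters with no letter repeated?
P(35,4) = 35!/(35-4)! = 1256640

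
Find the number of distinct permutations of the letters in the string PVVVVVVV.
8! / (7! × 1!) = 8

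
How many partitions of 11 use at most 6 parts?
By conjugation, equals partitions of 11 into parts ≤ 6. Let r_j(i) = number of partitions of i into parts ≤ j, for i = 0..11. r_1(i) = 1 for all i; r_j(i) = r_{j-1}(i) + r_j(i-j). Rows j = 2..6: ≤2: 1 1 2 2 3 3 4 4 5 5 6 6; ≤3: 1 1 2 3 4 5 7 8 10 12 14 16; ≤4: 1 1 2 3 5 6 9 11 15 18 23 27; ≤5: 1 1 2 3 5 7 10 13 18 23 30 37; ≤6: 1 1 2 3 5 7 11 14 20 26 35 44. r_6(11) = 44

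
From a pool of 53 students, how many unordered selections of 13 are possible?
C(53,13) = 53!/(13!×40!) = 841392966470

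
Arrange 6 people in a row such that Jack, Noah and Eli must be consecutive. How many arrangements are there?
Treat the 3 as one block: (6-3+1)! × 3! = 24 × 6 = 144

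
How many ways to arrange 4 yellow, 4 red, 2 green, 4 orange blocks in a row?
14! / (4! × 4! × 2! × 4!) = 3153150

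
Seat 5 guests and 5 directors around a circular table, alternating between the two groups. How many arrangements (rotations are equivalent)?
Fix one of the guests: (5-1)! ways for the remaining guests, × 5! ways for the directors = 24 × 120 = 2880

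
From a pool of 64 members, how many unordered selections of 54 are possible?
C(64,54) = 64!/(54!×10!) = 151473214816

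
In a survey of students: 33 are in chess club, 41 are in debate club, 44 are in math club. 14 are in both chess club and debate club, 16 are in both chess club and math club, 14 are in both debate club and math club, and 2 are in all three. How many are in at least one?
|A∪B∪C| = 33+41+44-14-16-14+2 = 76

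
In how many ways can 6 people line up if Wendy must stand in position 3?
Fix one position: (6-1)! = 120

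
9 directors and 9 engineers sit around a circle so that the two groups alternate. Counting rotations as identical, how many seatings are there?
Fix one of the directors: (9-1)! ways for the remaining directors, × 9! ways for the engineers = 40320 × 362880 = 14631321600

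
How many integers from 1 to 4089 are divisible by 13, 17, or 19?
⌊4089/13⌋+⌊4089/17⌋+⌊4089/19⌋ - ⌊4089/221⌋-⌊4089/247⌋-⌊4089/323⌋ + ⌊4089/4199⌋ = 314+240+215 - 18-16-12 + 0 = 723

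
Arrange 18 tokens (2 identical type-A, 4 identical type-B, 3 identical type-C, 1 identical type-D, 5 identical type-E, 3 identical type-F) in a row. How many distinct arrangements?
18! / (2! × 4! × 3! × 1! × 5! × 3!) = 30875644800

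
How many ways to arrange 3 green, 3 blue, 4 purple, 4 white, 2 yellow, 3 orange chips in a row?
19! / (3! × 3! × 4! × 4! × 2! × 3!) = 488864376000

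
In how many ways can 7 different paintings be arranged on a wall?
7! = 5040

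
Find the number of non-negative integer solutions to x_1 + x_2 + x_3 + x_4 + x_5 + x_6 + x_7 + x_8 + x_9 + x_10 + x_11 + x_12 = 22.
C(22+12-1, 12-1) = C(33, 11) = 193536720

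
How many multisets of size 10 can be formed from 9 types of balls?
C(10+9-1, 9-1) = C(18, 8) = 43758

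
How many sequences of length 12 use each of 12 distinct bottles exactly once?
12! = 479001600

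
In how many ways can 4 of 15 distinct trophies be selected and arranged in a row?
P(15,4) = 15!/(15-4)! = 32760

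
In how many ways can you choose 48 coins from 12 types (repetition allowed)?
C(48+12-1, 12-1) = C(59, 11) = 279871768995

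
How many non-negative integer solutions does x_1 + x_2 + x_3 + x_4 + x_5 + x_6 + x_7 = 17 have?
C(17+7-1, 7-1) = C(23, 6) = 100947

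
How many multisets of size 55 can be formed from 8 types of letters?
C(55+8-1, 8-1) = C(62, 7) = 491796152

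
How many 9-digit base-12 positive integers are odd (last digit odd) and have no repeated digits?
Last∈{1,3,5,7,9,11}. Last=0: 0. Last nonzero: 6×10×P(10,7) = 36288000. Total = 36288000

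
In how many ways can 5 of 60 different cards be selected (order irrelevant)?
C(60,5) = 60!/(5!×55!) = 5461512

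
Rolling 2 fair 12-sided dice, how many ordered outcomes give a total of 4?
Coefficient of x^4 in (x + x² + ... + x^12)^2. By inclusion-exclusion on dice exceeding 12: Σ_j (-1)^j C(2,j)·C(4-1-12j, 1) = C(2,0)·C(3,1) = 1·3 = 3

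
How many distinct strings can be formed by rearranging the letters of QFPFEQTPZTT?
11! / (3! × 2! × 1! × 2! × 1! × 2!) = 831600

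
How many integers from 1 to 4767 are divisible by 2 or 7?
⌊4767/2⌋ + ⌊4767/7⌋ - ⌊4767/14⌋ = 2383 + 681 - 340 = 2724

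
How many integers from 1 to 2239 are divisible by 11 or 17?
⌊2239/11⌋ + ⌊2239/17⌋ - ⌊2239/187⌋ = 203 + 131 - 11 = 323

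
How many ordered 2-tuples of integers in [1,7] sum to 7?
Coefficient of x^7 in (x + x² + ... + x^7)^2. By inclusion-exclusion on dice exceeding 7: Σ_j (-1)^j C(2,j)·C(7-1-7j, 1) = C(2,0)·C(6,1) = 1·6 = 6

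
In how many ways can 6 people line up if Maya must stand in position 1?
Fix one position: (6-1)! = 120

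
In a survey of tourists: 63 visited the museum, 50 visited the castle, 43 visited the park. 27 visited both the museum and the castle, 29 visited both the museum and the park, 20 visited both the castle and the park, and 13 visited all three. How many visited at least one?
|A∪B∪C| = 63+50+43-27-29-20+13 = 93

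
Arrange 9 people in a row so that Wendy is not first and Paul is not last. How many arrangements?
By inclusion-exclusion: 9! - 2×(9-1)! + (9-2)! = 362880 - 80640 + 5040 = 287280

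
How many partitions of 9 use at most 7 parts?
By conjugation, equals partitions of 9 into parts ≤ 7. Let r_j(i) = number of partitions of i into parts ≤ j, for i = 0..9. r_1(i) = 1 for all i; r_j(i) = r_{j-1}(i) + r_j(i-j). Rows j = 2..7: ≤2: 1 1 2 2 3 3 4 4 5 5; ≤3: 1 1 2 3 4 5 7 8 10 12; ≤4: 1 1 2 3 5 6 9 11 15 18; ≤5: 1 1 2 3 5 7 10 13 18 23; ≤6: 1 1 2 3 5 7 11 14 20 26; ≤7: 1 1 2 3 5 7 11 15 21 28. r_7(9) = 28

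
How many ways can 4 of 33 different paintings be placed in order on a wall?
P(33,4) = 33!/(33-4)! = 982080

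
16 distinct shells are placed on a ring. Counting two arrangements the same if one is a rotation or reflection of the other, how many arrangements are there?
(16-1)!/2 = 1307674368000/2 = 653837184000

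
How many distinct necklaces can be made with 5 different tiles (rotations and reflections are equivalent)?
(5-1)!/2 = 24/2 = 12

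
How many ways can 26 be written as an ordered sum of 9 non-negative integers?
C(26+9-1, 9-1) = C(34, 8) = 18156204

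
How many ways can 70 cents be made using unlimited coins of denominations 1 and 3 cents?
Coefficient of x^70 in 1/(1-x^1) · 1/(1-x^3). Use j coins of 3 for j = 0..⌊70/3⌋ = 23, the rest in 1s: 23 + 1 = 24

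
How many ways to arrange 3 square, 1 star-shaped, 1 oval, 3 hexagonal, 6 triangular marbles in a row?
14! / (3! × 1! × 1! × 3! × 6!) = 3363360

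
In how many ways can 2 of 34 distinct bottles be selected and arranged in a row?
P(34,2) = 34!/(34-2)! = 1122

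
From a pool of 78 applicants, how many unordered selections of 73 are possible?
C(78,73) = 78!/(73!×5!) = 21111090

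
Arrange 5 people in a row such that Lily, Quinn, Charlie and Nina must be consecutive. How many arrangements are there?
Treat the 4 as one block: (5-4+1)! × 4! = 2 × 24 = 48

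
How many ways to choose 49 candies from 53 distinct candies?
C(53,49) = 53!/(49!×4!) = 292825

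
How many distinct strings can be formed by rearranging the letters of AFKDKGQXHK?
10! / (3! × 1! × 1! × 1! × 1! × 1! × 1! × 1!) = 604800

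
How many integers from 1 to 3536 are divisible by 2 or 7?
⌊3536/2⌋ + ⌊3536/7⌋ - ⌊3536/14⌋ = 1768 + 505 - 252 = 2021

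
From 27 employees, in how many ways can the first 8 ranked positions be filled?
P(27,8) = 27!/(27-8)! = 89513424000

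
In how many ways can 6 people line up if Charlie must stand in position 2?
Fix one position: (6-1)! = 120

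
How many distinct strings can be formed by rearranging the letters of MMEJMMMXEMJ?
11! / (2! × 6! × 1! × 2!) = 13860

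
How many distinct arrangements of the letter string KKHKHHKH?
8! / (4! × 4!) = 70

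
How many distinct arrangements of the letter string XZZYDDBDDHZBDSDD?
16! / (1! × 1! × 7! × 2! × 1! × 1! × 3!) = 345945600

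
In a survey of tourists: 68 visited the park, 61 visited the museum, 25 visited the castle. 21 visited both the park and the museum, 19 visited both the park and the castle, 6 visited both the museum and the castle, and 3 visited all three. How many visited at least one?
|A∪B∪C| = 68+61+25-21-19-6+3 = 111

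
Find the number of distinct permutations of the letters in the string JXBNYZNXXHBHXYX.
15! / (2! × 2! × 1! × 2! × 2! × 1! × 5!) = 681080400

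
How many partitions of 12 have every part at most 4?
Let r_j(i) = number of partitions of i into parts ≤ j, for i = 0..12. r_1(i) = 1 for all i; r_j(i) = r_{j-1}(i) + r_j(i-j). Rows j = 2..4: ≤2: 1 1 2 2 3 3 4 4 5 5 6 6 7; ≤3: 1 1 2 3 4 5 7 8 10 12 14 16 19; ≤4: 1 1 2 3 5 6 9 11 15 18 23 27 34. r_4(12) = 34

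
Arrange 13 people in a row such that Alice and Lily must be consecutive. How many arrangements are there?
Treat the 2 as one block: (13-2+1)! × 2! = 479001600 × 2 = 958003200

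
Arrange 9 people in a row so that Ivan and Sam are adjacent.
Treat as block: (9-1)! × 2! = 40320 × 2 = 80640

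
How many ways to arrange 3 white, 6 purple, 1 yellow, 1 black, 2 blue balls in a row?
13! / (3! × 6! × 1! × 1! × 2!) = 720720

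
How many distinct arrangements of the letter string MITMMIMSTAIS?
12! / (2! × 1! × 3! × 2! × 4!) = 831600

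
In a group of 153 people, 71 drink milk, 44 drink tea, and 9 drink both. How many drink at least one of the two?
|A∪B| = |A| + |B| - |A∩B| = 71 + 44 - 9 = 106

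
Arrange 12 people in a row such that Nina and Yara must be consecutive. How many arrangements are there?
Treat the 2 as one block: (12-2+1)! × 2! = 39916800 × 2 = 79833600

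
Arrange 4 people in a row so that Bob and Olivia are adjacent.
Treat as block: (4-1)! × 2! = 6 × 2 = 12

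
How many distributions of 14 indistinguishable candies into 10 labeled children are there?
C(14+10-1, 10-1) = C(23, 9) = 817190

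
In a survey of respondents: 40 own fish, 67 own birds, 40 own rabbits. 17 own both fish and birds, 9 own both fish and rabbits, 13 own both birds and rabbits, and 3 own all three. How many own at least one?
|A∪B∪C| = 40+67+40-17-9-13+3 = 111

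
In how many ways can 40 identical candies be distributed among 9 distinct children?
C(40+9-1, 9-1) = C(48, 8) = 377348994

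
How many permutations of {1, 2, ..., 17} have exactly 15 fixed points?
Choose the 15 fixed points C(17,15) = 136, derange the rest: !2 = Σ_{j=0}^{2} (-1)^j·2!/j! = 2 - 2 + 1 = 1. Product = 136 × 1 = 136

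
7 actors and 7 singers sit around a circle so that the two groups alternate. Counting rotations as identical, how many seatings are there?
Fix one of the actors: (7-1)! ways for the remaining actors, × 7! ways for the singers = 720 × 5040 = 3628800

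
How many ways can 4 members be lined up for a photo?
4! = 24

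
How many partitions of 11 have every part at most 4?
Let r_j(i) = number of partitions of i into parts ≤ j, for i = 0..11. r_1(i) = 1 for all i; r_j(i) = r_{j-1}(i) + r_j(i-j). Rows j = 2..4: ≤2: 1 1 2 2 3 3 4 4 5 5 6 6; ≤3: 1 1 2 3 4 5 7 8 10 12 14 16; ≤4: 1 1 2 3 5 6 9 11 15 18 23 27. r_4(11) = 27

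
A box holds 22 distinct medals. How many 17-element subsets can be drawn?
C(22,17) = 22!/(17!×5!) = 26334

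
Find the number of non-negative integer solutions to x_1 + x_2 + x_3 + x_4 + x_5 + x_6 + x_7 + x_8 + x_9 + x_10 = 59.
C(59+10-1, 10-1) = C(68, 9) = 49280065120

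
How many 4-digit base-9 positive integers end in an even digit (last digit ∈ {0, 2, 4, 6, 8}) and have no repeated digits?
Last∈{0,2,4,6,8}. Last=0: 336. Last nonzero: 4×7×P(7,2) = 1176. Total = 1512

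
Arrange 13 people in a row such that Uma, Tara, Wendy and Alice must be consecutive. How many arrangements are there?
Treat the 4 as one block: (13-4+1)! × 4! = 3628800 × 24 = 87091200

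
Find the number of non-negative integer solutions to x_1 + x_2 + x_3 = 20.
C(20+3-1, 3-1) = C(22, 2) = 231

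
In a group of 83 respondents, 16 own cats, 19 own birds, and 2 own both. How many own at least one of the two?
|A∪B| = |A| + |B| - |A∩B| = 16 + 19 - 2 = 33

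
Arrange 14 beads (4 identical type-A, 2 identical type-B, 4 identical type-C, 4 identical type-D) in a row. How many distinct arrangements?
14! / (4! × 2! × 4! × 4!) = 3153150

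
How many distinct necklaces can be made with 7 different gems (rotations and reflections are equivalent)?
(7-1)!/2 = 720/2 = 360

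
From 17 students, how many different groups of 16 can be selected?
C(17,16) = 17!/(16!×1!) = 17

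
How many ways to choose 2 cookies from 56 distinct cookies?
C(56,2) = 56!/(2!×54!) = 1540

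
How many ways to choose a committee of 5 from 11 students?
C(11,5) = 11!/(5!×6!) = 462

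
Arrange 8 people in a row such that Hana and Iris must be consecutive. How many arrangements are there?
Treat the 2 as one block: (8-2+1)! × 2! = 5040 × 2 = 10080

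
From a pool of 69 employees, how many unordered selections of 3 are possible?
C(69,3) = 69!/(3!×66!) = 52394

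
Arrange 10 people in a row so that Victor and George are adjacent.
Treat as block: (10-1)! × 2! = 362880 × 2 = 725760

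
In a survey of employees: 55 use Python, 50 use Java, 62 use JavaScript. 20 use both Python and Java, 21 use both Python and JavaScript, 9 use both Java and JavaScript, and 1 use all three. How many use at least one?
|A∪B∪C| = 55+50+62-20-21-9+1 = 118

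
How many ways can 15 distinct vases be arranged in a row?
15! = 1307674368000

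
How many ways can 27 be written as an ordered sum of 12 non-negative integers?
C(27+12-1, 12-1) = C(38, 11) = 1203322288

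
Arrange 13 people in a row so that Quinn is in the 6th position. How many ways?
Fix one position: (13-1)! = 479001600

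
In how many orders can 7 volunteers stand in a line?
7! = 5040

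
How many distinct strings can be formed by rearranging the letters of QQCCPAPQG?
9! / (2! × 2! × 1! × 3! × 1!) = 15120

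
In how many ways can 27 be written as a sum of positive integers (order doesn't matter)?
Pentagonal recurrence p(n) = p(n-1) + p(n-2) - p(n-5) - p(n-7) + p(n-12) + p(n-15) - ... gives p(0..26) = 1, 1, 2, 3, 5, 7, 11, 15, 22, 30, 42, 56, 77, 101, 135, 176, 231, 297, 385, 490, 627, 792, 1002, 1255, 1575, 1958, 2436. p(27) = p(26) + p(25) - p(22) - p(20) + p(15) + p(12) - p(5) - p(1) = 2436 + 1958 - 1002 - 627 + 176 + 77 - 7 - 1 = 3010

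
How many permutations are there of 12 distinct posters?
12! = 479001600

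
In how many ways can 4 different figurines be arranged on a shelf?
4! = 24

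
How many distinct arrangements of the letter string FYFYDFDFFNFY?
12! / (3! × 2! × 1! × 6!) = 55440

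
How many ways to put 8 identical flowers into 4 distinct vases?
C(8+4-1, 4-1) = C(11, 3) = 165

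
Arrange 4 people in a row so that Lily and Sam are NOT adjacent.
Total - adjacent = 4! - (4-1)!×2 = 24 - 12 = 12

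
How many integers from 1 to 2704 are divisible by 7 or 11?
⌊2704/7⌋ + ⌊2704/11⌋ - ⌊2704/77⌋ = 386 + 245 - 35 = 596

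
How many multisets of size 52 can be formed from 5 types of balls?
C(52+5-1, 5-1) = C(56, 4) = 367290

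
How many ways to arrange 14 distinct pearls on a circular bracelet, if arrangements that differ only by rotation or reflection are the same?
(14-1)!/2 = 6227020800/2 = 3113510400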